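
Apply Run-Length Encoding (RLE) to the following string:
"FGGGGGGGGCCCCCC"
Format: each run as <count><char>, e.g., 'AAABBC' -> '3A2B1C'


Scanning runs left to right:
  i=0: run of 'F' x 1 -> '1F'
  i=1: run of 'G' x 8 -> '8G'
  i=9: run of 'C' x 6 -> '6C'

RLE = 1F8G6C


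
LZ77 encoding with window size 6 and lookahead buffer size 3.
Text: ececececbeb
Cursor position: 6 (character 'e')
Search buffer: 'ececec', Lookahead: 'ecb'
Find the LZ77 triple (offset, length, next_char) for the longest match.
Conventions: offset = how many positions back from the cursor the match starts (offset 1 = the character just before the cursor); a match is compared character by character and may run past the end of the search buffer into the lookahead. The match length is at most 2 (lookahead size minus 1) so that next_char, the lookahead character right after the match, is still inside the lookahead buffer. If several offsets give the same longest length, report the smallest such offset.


Try each offset into the search buffer:
  offset=1 (pos 5, char 'c'): match length 0
  offset=2 (pos 4, char 'e'): match length 2
  offset=3 (pos 3, char 'c'): match length 0
  offset=4 (pos 2, char 'e'): match length 2
  offset=5 (pos 1, char 'c'): match length 0
  offset=6 (pos 0, char 'e'): match length 2
Longest match has length 2, found at offsets 2, 4, 6; take the smallest, offset 2.
next_char = character at position 6 + 2 = 8 -> 'b'

Best match: offset=2, length=2 (matching 'ec' starting at position 4)
LZ77 triple: (2, 2, 'b')


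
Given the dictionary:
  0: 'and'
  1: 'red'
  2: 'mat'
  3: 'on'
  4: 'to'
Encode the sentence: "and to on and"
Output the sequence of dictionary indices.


Look up each word in the dictionary:
  'and' -> 0
  'to' -> 4
  'on' -> 3
  'and' -> 0

Encoded: [0, 4, 3, 0]


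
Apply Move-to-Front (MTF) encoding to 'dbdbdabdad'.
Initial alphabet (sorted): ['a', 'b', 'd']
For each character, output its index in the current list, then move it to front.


MTF encoding:
'd': index 2 in ['a', 'b', 'd'] -> ['d', 'a', 'b']
'b': index 2 in ['d', 'a', 'b'] -> ['b', 'd', 'a']
'd': index 1 in ['b', 'd', 'a'] -> ['d', 'b', 'a']
'b': index 1 in ['d', 'b', 'a'] -> ['b', 'd', 'a']
'd': index 1 in ['b', 'd', 'a'] -> ['d', 'b', 'a']
'a': index 2 in ['d', 'b', 'a'] -> ['a', 'd', 'b']
'b': index 2 in ['a', 'd', 'b'] -> ['b', 'a', 'd']
'd': index 2 in ['b', 'a', 'd'] -> ['d', 'b', 'a']
'a': index 2 in ['d', 'b', 'a'] -> ['a', 'd', 'b']
'd': index 1 in ['a', 'd', 'b'] -> ['d', 'a', 'b']


Output: [2, 2, 1, 1, 1, 2, 2, 2, 2, 1]


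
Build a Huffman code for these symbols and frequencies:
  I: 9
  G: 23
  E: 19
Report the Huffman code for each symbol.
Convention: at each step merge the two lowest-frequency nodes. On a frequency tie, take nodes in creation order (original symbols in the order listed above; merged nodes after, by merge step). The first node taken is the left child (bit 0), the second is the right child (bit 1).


Huffman tree construction:
Step 1: Merge I(9) + E(19) = 28
Step 2: Merge G(23) + (I+E)(28) = 51
Read each symbol's code off the tree from the root (left child = 0, right child = 1).

Codes:
  I: 10 (length 2)
  G: 0 (length 1)
  E: 11 (length 2)
Average code length: 79/51 = 1.5490 bits/symbol


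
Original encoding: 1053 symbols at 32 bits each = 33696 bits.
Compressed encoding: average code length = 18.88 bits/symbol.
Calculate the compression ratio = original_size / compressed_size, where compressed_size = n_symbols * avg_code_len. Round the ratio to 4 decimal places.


original_size = n_symbols * orig_bits = 1053 * 32 = 33696 bits
compressed_size = n_symbols * avg_code_len = 1053 * 18.88 = 19880.64 bits
ratio = original_size / compressed_size = 33696 / 19880.64 = 1.6949

Compression ratio = 1.6949


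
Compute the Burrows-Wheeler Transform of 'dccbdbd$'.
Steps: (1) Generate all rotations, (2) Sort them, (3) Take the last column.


Rotations (sorted):
  0: $dccbdbd -> last char: d
  1: bd$dccbd -> last char: d
  2: bdbd$dcc -> last char: c
  3: cbdbd$dc -> last char: c
  4: ccbdbd$d -> last char: d
  5: d$dccbdb -> last char: b
  6: dbd$dccb -> last char: b
  7: dccbdbd$ -> last char: $


BWT = ddccdbb$


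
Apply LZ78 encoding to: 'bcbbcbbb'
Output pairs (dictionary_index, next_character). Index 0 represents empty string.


LZ78 encoding steps:
Dictionary: {0: ''}
Step 1: w='' (idx 0), next='b' -> output (0, 'b'), add 'b' as idx 1
Step 2: w='' (idx 0), next='c' -> output (0, 'c'), add 'c' as idx 2
Step 3: w='b' (idx 1), next='b' -> output (1, 'b'), add 'bb' as idx 3
Step 4: w='c' (idx 2), next='b' -> output (2, 'b'), add 'cb' as idx 4
Step 5: w='bb' (idx 3), end of input -> output (3, '')


Encoded: [(0, 'b'), (0, 'c'), (1, 'b'), (2, 'b'), (3, '')]


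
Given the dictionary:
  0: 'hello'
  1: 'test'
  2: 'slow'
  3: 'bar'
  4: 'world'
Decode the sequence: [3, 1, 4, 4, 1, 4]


Look up each index in the dictionary:
  3 -> 'bar'
  1 -> 'test'
  4 -> 'world'
  4 -> 'world'
  1 -> 'test'
  4 -> 'world'

Decoded: "bar test world world test world"


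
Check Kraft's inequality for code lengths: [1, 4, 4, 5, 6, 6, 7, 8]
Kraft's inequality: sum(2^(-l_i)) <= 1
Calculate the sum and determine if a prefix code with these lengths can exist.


Sum = 2^(-1) + 2^(-4) + 2^(-4) + 2^(-5) + 2^(-6) + 2^(-6) + 2^(-7) + 2^(-8)
    = 0.5 + 0.0625 + 0.0625 + 0.03125 + 0.015625 + 0.015625 + 0.0078125 + 0.00390625
    = 179/256 = 0.69921875
Since 0.69921875 <= 1, Kraft's inequality IS satisfied.
A prefix code with these lengths CAN exist.

Kraft sum = 0.69921875. Satisfied.


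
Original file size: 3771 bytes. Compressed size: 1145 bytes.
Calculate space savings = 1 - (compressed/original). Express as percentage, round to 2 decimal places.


ratio = compressed/original = 1145/3771 = 0.303633
savings = 1 - ratio = 1 - 0.303633 = 0.696367
as a percentage: 0.696367 * 100 = 69.64%

Space savings = 1 - 1145/3771 = 69.64%


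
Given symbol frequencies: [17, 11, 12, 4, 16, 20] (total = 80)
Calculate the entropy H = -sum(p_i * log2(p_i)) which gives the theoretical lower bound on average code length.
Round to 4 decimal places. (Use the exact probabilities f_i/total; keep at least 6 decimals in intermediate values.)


Per-symbol terms -p_i * log2(p_i) with p_i = f_i/80:
  p = 17/80 = 0.212500: log2(p) = -2.234465, -p*log2(p) = 0.474824
  p = 11/80 = 0.137500: log2(p) = -2.862496, -p*log2(p) = 0.393593
  p = 12/80 = 0.150000: log2(p) = -2.736966, -p*log2(p) = 0.410545
  p = 4/80 = 0.050000: log2(p) = -4.321928, -p*log2(p) = 0.216096
  p = 16/80 = 0.200000: log2(p) = -2.321928, -p*log2(p) = 0.464386
  p = 20/80 = 0.250000: log2(p) = -2.000000, -p*log2(p) = 0.500000
H = 0.474824 + 0.393593 + 0.410545 + 0.216096 + 0.464386 + 0.500000 = 2.459444

H = 2.4594 bits/symbol


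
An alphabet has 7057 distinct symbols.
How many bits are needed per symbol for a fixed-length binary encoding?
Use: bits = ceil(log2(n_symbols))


log2(7057) = 12.7848
Bracket: 2^12 = 4096 < 7057 <= 2^13 = 8192
So ceil(log2(7057)) = 13

bits = ceil(log2(7057)) = ceil(12.7848) = 13 bits


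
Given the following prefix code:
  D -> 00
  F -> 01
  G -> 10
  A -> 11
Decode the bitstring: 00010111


Decoding step by step:
Bits 00 -> D
Bits 01 -> F
Bits 01 -> F
Bits 11 -> A


Decoded message: DFFA


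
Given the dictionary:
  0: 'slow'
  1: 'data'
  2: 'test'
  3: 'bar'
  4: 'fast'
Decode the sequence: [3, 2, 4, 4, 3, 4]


Look up each index in the dictionary:
  3 -> 'bar'
  2 -> 'test'
  4 -> 'fast'
  4 -> 'fast'
  3 -> 'bar'
  4 -> 'fast'

Decoded: "bar test fast fast bar fast"


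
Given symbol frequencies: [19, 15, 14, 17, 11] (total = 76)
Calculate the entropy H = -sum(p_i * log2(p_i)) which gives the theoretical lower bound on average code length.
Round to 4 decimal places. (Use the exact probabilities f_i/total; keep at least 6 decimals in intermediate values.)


Per-symbol terms -p_i * log2(p_i) with p_i = f_i/76:
  p = 19/76 = 0.250000: log2(p) = -2.000000, -p*log2(p) = 0.500000
  p = 15/76 = 0.197368: log2(p) = -2.341037, -p*log2(p) = 0.462047
  p = 14/76 = 0.184211: log2(p) = -2.440573, -p*log2(p) = 0.449579
  p = 17/76 = 0.223684: log2(p) = -2.160465, -p*log2(p) = 0.483262
  p = 11/76 = 0.144737: log2(p) = -2.788496, -p*log2(p) = 0.403598
H = 0.500000 + 0.462047 + 0.449579 + 0.483262 + 0.403598 = 2.298486

H = 2.2985 bits/symbol


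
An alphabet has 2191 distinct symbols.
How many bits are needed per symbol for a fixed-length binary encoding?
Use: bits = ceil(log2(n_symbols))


log2(2191) = 11.0974
Bracket: 2^11 = 2048 < 2191 <= 2^12 = 4096
So ceil(log2(2191)) = 12

bits = ceil(log2(2191)) = ceil(11.0974) = 12 bits


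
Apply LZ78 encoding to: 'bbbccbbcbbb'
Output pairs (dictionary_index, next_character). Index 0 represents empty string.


LZ78 encoding steps:
Dictionary: {0: ''}
Step 1: w='' (idx 0), next='b' -> output (0, 'b'), add 'b' as idx 1
Step 2: w='b' (idx 1), next='b' -> output (1, 'b'), add 'bb' as idx 2
Step 3: w='' (idx 0), next='c' -> output (0, 'c'), add 'c' as idx 3
Step 4: w='c' (idx 3), next='b' -> output (3, 'b'), add 'cb' as idx 4
Step 5: w='b' (idx 1), next='c' -> output (1, 'c'), add 'bc' as idx 5
Step 6: w='bb' (idx 2), next='b' -> output (2, 'b'), add 'bbb' as idx 6


Encoded: [(0, 'b'), (1, 'b'), (0, 'c'), (3, 'b'), (1, 'c'), (2, 'b')]


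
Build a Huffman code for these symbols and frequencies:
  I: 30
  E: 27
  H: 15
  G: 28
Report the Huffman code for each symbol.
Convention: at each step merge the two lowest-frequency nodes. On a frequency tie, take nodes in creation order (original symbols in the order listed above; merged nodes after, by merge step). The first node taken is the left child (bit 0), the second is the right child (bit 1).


Huffman tree construction:
Step 1: Merge H(15) + E(27) = 42
Step 2: Merge G(28) + I(30) = 58
Step 3: Merge (H+E)(42) + (G+I)(58) = 100
Read each symbol's code off the tree from the root (left child = 0, right child = 1).

Codes:
  I: 11 (length 2)
  E: 01 (length 2)
  H: 00 (length 2)
  G: 10 (length 2)
Average code length: 200/100 = 2.0000 bits/symbol


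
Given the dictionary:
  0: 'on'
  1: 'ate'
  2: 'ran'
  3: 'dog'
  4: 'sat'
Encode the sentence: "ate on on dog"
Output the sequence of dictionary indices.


Look up each word in the dictionary:
  'ate' -> 1
  'on' -> 0
  'on' -> 0
  'dog' -> 3

Encoded: [1, 0, 0, 3]


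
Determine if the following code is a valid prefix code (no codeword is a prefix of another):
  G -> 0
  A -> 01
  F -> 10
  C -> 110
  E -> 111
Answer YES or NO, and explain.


Checking each pair (does one codeword prefix another?):
  G='0' vs A='01': prefix -- VIOLATION

NO -- this is NOT a valid prefix code. G (0) is a prefix of A (01).


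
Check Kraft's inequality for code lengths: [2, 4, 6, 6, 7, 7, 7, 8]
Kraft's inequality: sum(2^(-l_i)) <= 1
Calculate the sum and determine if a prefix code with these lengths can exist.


Sum = 2^(-2) + 2^(-4) + 2^(-6) + 2^(-6) + 2^(-7) + 2^(-7) + 2^(-7) + 2^(-8)
    = 0.25 + 0.0625 + 0.015625 + 0.015625 + 0.0078125 + 0.0078125 + 0.0078125 + 0.00390625
    = 95/256 = 0.37109375
Since 0.37109375 <= 1, Kraft's inequality IS satisfied.
A prefix code with these lengths CAN exist.

Kraft sum = 0.37109375. Satisfied.


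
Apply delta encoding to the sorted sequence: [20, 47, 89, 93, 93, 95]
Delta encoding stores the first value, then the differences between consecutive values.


First value: 20
Deltas:
  47 - 20 = 27
  89 - 47 = 42
  93 - 89 = 4
  93 - 93 = 0
  95 - 93 = 2


Delta encoded: [20, 27, 42, 4, 0, 2]


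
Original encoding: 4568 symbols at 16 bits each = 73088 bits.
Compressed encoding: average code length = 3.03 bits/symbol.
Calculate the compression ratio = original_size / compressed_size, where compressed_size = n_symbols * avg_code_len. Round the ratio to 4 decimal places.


original_size = n_symbols * orig_bits = 4568 * 16 = 73088 bits
compressed_size = n_symbols * avg_code_len = 4568 * 3.03 = 13841.04 bits
ratio = original_size / compressed_size = 73088 / 13841.04 = 5.2805

Compression ratio = 5.2805


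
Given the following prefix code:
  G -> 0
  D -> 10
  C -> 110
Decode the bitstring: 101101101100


Decoding step by step:
Bits 10 -> D
Bits 110 -> C
Bits 110 -> C
Bits 110 -> C
Bits 0 -> G


Decoded message: DCCCG


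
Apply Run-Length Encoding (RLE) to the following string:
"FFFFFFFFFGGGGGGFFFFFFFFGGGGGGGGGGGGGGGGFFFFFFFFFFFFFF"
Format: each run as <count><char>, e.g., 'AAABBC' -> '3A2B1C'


Scanning runs left to right:
  i=0: run of 'F' x 9 -> '9F'
  i=9: run of 'G' x 6 -> '6G'
  i=15: run of 'F' x 8 -> '8F'
  i=23: run of 'G' x 16 -> '16G'
  i=39: run of 'F' x 14 -> '14F'

RLE = 9F6G8F16G14F


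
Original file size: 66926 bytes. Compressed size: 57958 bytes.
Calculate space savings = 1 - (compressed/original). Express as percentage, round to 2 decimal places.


ratio = compressed/original = 57958/66926 = 0.866001
savings = 1 - ratio = 1 - 0.866001 = 0.133999
as a percentage: 0.133999 * 100 = 13.4%

Space savings = 1 - 57958/66926 = 13.4%


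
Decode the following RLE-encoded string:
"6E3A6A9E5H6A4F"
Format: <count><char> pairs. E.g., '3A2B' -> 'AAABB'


Expanding each <count><char> pair:
  6E -> 'EEEEEE'
  3A -> 'AAA'
  6A -> 'AAAAAA'
  9E -> 'EEEEEEEEE'
  5H -> 'HHHHH'
  6A -> 'AAAAAA'
  4F -> 'FFFF'

Decoded = EEEEEEAAAAAAAAAEEEEEEEEEHHHHHAAAAAAFFFF


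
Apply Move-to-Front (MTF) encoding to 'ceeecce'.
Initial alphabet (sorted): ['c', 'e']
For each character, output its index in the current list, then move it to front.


MTF encoding:
'c': index 0 in ['c', 'e'] -> ['c', 'e']
'e': index 1 in ['c', 'e'] -> ['e', 'c']
'e': index 0 in ['e', 'c'] -> ['e', 'c']
'e': index 0 in ['e', 'c'] -> ['e', 'c']
'c': index 1 in ['e', 'c'] -> ['c', 'e']
'c': index 0 in ['c', 'e'] -> ['c', 'e']
'e': index 1 in ['c', 'e'] -> ['e', 'c']


Output: [0, 1, 0, 0, 1, 0, 1]


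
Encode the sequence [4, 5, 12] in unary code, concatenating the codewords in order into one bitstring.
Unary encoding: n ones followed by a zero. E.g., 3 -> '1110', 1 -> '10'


Encode each number as n ones followed by a terminating 0:
  4 -> 11110 (5 bits)
  5 -> 111110 (6 bits)
  12 -> 1111111111110 (13 bits)
Total length = 5 + 6 + 13 = 24 bits.

Unary([4, 5, 12]) = 111101111101111111111110 (24 bits)


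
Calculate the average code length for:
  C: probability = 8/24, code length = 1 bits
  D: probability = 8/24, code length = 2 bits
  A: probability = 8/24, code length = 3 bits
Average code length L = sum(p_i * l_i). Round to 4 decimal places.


Weighted contributions p_i * l_i:
  C: (8/24) * 1 = 8/24
  D: (8/24) * 2 = 16/24
  A: (8/24) * 3 = 24/24
Sum = (8 + 16 + 24)/24 = 48/24

L = 48/24 = 2.0000 bits/symbol


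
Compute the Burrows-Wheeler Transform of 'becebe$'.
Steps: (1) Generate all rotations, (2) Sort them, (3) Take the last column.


Rotations (sorted):
  0: $becebe -> last char: e
  1: be$bece -> last char: e
  2: becebe$ -> last char: $
  3: cebe$be -> last char: e
  4: e$beceb -> last char: b
  5: ebe$bec -> last char: c
  6: ecebe$b -> last char: b


BWT = ee$ebcb


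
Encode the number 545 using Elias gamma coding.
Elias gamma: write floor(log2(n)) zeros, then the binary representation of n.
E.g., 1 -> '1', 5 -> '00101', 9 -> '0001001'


num_bits = floor(log2(545)) + 1 = 10
leading_zeros = num_bits - 1 = 9
binary(545) = 1000100001

Elias gamma(545) = '000000000' + '1000100001' = 0000000001000100001 (19 bits)


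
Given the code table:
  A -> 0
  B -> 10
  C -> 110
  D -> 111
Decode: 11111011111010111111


Decoding:
111 -> D
110 -> C
111 -> D
110 -> C
10 -> B
111 -> D
111 -> D


Result: DCDCBDD


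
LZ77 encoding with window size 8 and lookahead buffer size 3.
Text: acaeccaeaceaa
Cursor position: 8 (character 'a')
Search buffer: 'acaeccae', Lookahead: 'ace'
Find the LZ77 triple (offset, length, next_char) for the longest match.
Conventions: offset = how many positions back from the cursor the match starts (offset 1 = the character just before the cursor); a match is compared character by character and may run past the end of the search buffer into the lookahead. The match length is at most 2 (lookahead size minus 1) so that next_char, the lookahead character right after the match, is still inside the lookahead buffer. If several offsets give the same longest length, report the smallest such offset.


Try each offset into the search buffer:
  offset=1 (pos 7, char 'e'): match length 0
  offset=2 (pos 6, char 'a'): match length 1
  offset=3 (pos 5, char 'c'): match length 0
  offset=4 (pos 4, char 'c'): match length 0
  offset=5 (pos 3, char 'e'): match length 0
  offset=6 (pos 2, char 'a'): match length 1
  offset=7 (pos 1, char 'c'): match length 0
  offset=8 (pos 0, char 'a'): match length 2
Longest match has length 2 at offset 8.
next_char = character at position 8 + 2 = 10 -> 'e'

Best match: offset=8, length=2 (matching 'ac' starting at position 0)
LZ77 triple: (8, 2, 'e')


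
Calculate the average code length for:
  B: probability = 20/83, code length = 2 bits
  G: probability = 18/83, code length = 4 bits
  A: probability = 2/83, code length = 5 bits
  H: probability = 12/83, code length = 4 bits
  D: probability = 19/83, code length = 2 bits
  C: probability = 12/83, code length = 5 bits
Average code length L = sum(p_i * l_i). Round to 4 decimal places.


Weighted contributions p_i * l_i:
  B: (20/83) * 2 = 40/83
  G: (18/83) * 4 = 72/83
  A: (2/83) * 5 = 10/83
  H: (12/83) * 4 = 48/83
  D: (19/83) * 2 = 38/83
  C: (12/83) * 5 = 60/83
Sum = (40 + 72 + 10 + 48 + 38 + 60)/83 = 268/83

L = 268/83 = 3.2289 bits/symbol


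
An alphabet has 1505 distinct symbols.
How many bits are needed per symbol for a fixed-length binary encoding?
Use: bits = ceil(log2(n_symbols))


log2(1505) = 10.5555
Bracket: 2^10 = 1024 < 1505 <= 2^11 = 2048
So ceil(log2(1505)) = 11

bits = ceil(log2(1505)) = ceil(10.5555) = 11 bits


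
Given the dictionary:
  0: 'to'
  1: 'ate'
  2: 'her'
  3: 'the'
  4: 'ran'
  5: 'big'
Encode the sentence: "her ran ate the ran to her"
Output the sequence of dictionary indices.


Look up each word in the dictionary:
  'her' -> 2
  'ran' -> 4
  'ate' -> 1
  'the' -> 3
  'ran' -> 4
  'to' -> 0
  'her' -> 2

Encoded: [2, 4, 1, 3, 4, 0, 2]


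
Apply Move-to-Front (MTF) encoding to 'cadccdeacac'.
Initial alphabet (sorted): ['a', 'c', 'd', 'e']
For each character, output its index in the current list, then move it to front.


MTF encoding:
'c': index 1 in ['a', 'c', 'd', 'e'] -> ['c', 'a', 'd', 'e']
'a': index 1 in ['c', 'a', 'd', 'e'] -> ['a', 'c', 'd', 'e']
'd': index 2 in ['a', 'c', 'd', 'e'] -> ['d', 'a', 'c', 'e']
'c': index 2 in ['d', 'a', 'c', 'e'] -> ['c', 'd', 'a', 'e']
'c': index 0 in ['c', 'd', 'a', 'e'] -> ['c', 'd', 'a', 'e']
'd': index 1 in ['c', 'd', 'a', 'e'] -> ['d', 'c', 'a', 'e']
'e': index 3 in ['d', 'c', 'a', 'e'] -> ['e', 'd', 'c', 'a']
'a': index 3 in ['e', 'd', 'c', 'a'] -> ['a', 'e', 'd', 'c']
'c': index 3 in ['a', 'e', 'd', 'c'] -> ['c', 'a', 'e', 'd']
'a': index 1 in ['c', 'a', 'e', 'd'] -> ['a', 'c', 'e', 'd']
'c': index 1 in ['a', 'c', 'e', 'd'] -> ['c', 'a', 'e', 'd']


Output: [1, 1, 2, 2, 0, 1, 3, 3, 3, 1, 1]


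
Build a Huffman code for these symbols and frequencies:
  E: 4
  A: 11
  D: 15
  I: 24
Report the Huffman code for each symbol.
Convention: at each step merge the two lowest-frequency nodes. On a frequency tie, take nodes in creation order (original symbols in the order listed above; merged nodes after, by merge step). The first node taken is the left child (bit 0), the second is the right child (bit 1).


Huffman tree construction:
Step 1: Merge E(4) + A(11) = 15
Step 2: Merge D(15) + (E+A)(15) = 30
Step 3: Merge I(24) + (D+(E+A))(30) = 54
Read each symbol's code off the tree from the root (left child = 0, right child = 1).

Codes:
  E: 110 (length 3)
  A: 111 (length 3)
  D: 10 (length 2)
  I: 0 (length 1)
Average code length: 99/54 = 1.8333 bits/symbol


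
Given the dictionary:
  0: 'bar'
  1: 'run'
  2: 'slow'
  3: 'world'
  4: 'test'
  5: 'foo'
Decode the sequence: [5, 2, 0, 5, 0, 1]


Look up each index in the dictionary:
  5 -> 'foo'
  2 -> 'slow'
  0 -> 'bar'
  5 -> 'foo'
  0 -> 'bar'
  1 -> 'run'

Decoded: "foo slow bar foo bar run"


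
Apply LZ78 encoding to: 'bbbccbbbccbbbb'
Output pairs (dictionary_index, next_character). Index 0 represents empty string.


LZ78 encoding steps:
Dictionary: {0: ''}
Step 1: w='' (idx 0), next='b' -> output (0, 'b'), add 'b' as idx 1
Step 2: w='b' (idx 1), next='b' -> output (1, 'b'), add 'bb' as idx 2
Step 3: w='' (idx 0), next='c' -> output (0, 'c'), add 'c' as idx 3
Step 4: w='c' (idx 3), next='b' -> output (3, 'b'), add 'cb' as idx 4
Step 5: w='bb' (idx 2), next='c' -> output (2, 'c'), add 'bbc' as idx 5
Step 6: w='cb' (idx 4), next='b' -> output (4, 'b'), add 'cbb' as idx 6
Step 7: w='bb' (idx 2), end of input -> output (2, '')


Encoded: [(0, 'b'), (1, 'b'), (0, 'c'), (3, 'b'), (2, 'c'), (4, 'b'), (2, '')]


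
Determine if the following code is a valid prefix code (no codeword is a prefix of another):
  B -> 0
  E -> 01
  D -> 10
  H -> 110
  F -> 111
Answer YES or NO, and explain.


Checking each pair (does one codeword prefix another?):
  B='0' vs E='01': prefix -- VIOLATION

NO -- this is NOT a valid prefix code. B (0) is a prefix of E (01).


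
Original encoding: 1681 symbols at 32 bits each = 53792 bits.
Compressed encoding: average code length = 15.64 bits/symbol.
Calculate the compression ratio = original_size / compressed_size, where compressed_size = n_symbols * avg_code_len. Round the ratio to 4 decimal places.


original_size = n_symbols * orig_bits = 1681 * 32 = 53792 bits
compressed_size = n_symbols * avg_code_len = 1681 * 15.64 = 26290.84 bits
ratio = original_size / compressed_size = 53792 / 26290.84 = 2.046

Compression ratio = 2.046


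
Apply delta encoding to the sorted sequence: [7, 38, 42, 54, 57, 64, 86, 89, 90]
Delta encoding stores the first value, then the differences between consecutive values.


First value: 7
Deltas:
  38 - 7 = 31
  42 - 38 = 4
  54 - 42 = 12
  57 - 54 = 3
  64 - 57 = 7
  86 - 64 = 22
  89 - 86 = 3
  90 - 89 = 1


Delta encoded: [7, 31, 4, 12, 3, 7, 22, 3, 1]


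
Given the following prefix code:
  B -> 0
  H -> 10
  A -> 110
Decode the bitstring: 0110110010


Decoding step by step:
Bits 0 -> B
Bits 110 -> A
Bits 110 -> A
Bits 0 -> B
Bits 10 -> H


Decoded message: BAABH


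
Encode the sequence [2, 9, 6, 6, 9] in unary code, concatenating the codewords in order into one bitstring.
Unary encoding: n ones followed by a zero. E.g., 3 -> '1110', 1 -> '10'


Encode each number as n ones followed by a terminating 0:
  2 -> 110 (3 bits)
  9 -> 1111111110 (10 bits)
  6 -> 1111110 (7 bits)
  6 -> 1111110 (7 bits)
  9 -> 1111111110 (10 bits)
Total length = 3 + 10 + 7 + 7 + 10 = 37 bits.

Unary([2, 9, 6, 6, 9]) = 1101111111110111111011111101111111110 (37 bits)


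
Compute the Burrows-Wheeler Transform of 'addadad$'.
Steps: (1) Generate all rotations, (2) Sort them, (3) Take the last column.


Rotations (sorted):
  0: $addadad -> last char: d
  1: ad$addad -> last char: d
  2: adad$add -> last char: d
  3: addadad$ -> last char: $
  4: d$addada -> last char: a
  5: dad$adda -> last char: a
  6: dadad$ad -> last char: d
  7: ddadad$a -> last char: a


BWT = ddd$aada


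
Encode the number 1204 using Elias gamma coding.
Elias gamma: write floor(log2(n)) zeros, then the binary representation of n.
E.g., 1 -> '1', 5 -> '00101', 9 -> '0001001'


num_bits = floor(log2(1204)) + 1 = 11
leading_zeros = num_bits - 1 = 10
binary(1204) = 10010110100

Elias gamma(1204) = '0000000000' + '10010110100' = 000000000010010110100 (21 bits)


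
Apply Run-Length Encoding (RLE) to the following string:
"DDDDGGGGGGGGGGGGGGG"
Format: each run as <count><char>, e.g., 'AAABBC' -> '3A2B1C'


Scanning runs left to right:
  i=0: run of 'D' x 4 -> '4D'
  i=4: run of 'G' x 15 -> '15G'

RLE = 4D15G


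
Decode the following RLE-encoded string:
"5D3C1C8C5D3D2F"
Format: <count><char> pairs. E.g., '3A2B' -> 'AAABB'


Expanding each <count><char> pair:
  5D -> 'DDDDD'
  3C -> 'CCC'
  1C -> 'C'
  8C -> 'CCCCCCCC'
  5D -> 'DDDDD'
  3D -> 'DDD'
  2F -> 'FF'

Decoded = DDDDDCCCCCCCCCCCCDDDDDDDDFF


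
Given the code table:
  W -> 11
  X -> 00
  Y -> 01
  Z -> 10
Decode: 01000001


Decoding:
01 -> Y
00 -> X
00 -> X
01 -> Y


Result: YXXY


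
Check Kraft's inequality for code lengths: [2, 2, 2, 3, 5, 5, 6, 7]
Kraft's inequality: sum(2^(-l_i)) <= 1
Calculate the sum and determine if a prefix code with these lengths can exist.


Sum = 2^(-2) + 2^(-2) + 2^(-2) + 2^(-3) + 2^(-5) + 2^(-5) + 2^(-6) + 2^(-7)
    = 0.25 + 0.25 + 0.25 + 0.125 + 0.03125 + 0.03125 + 0.015625 + 0.0078125
    = 123/128 = 0.9609375
Since 0.9609375 <= 1, Kraft's inequality IS satisfied.
A prefix code with these lengths CAN exist.

Kraft sum = 0.9609375. Satisfied.


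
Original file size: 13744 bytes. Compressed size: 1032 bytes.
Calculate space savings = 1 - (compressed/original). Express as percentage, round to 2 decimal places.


ratio = compressed/original = 1032/13744 = 0.075087
savings = 1 - ratio = 1 - 0.075087 = 0.924913
as a percentage: 0.924913 * 100 = 92.49%

Space savings = 1 - 1032/13744 = 92.49%


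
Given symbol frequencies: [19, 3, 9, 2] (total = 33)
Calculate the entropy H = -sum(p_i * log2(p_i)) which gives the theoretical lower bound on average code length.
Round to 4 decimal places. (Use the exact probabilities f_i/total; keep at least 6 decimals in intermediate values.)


Per-symbol terms -p_i * log2(p_i) with p_i = f_i/33:
  p = 19/33 = 0.575758: log2(p) = -0.796467, -p*log2(p) = 0.458572
  p = 3/33 = 0.090909: log2(p) = -3.459432, -p*log2(p) = 0.314494
  p = 9/33 = 0.272727: log2(p) = -1.874469, -p*log2(p) = 0.511219
  p = 2/33 = 0.060606: log2(p) = -4.044394, -p*log2(p) = 0.245115
H = 0.458572 + 0.314494 + 0.511219 + 0.245115 = 1.529400

H = 1.5294 bits/symbol


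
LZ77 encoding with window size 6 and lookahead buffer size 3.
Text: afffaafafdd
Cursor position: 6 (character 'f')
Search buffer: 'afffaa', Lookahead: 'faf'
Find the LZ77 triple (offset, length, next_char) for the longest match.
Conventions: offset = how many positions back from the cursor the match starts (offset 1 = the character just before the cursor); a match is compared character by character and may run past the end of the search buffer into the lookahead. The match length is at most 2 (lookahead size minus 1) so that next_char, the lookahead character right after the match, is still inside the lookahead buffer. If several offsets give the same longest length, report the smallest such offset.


Try each offset into the search buffer:
  offset=1 (pos 5, char 'a'): match length 0
  offset=2 (pos 4, char 'a'): match length 0
  offset=3 (pos 3, char 'f'): match length 2
  offset=4 (pos 2, char 'f'): match length 1
  offset=5 (pos 1, char 'f'): match length 1
  offset=6 (pos 0, char 'a'): match length 0
Longest match has length 2 at offset 3.
next_char = character at position 6 + 2 = 8 -> 'f'

Best match: offset=3, length=2 (matching 'fa' starting at position 3)
LZ77 triple: (3, 2, 'f')


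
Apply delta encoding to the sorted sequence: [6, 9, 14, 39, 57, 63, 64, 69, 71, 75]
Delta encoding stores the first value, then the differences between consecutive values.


First value: 6
Deltas:
  9 - 6 = 3
  14 - 9 = 5
  39 - 14 = 25
  57 - 39 = 18
  63 - 57 = 6
  64 - 63 = 1
  69 - 64 = 5
  71 - 69 = 2
  75 - 71 = 4


Delta encoded: [6, 3, 5, 25, 18, 6, 1, 5, 2, 4]


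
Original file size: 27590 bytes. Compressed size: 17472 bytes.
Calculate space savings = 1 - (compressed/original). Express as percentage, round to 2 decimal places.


ratio = compressed/original = 17472/27590 = 0.633273
savings = 1 - ratio = 1 - 0.633273 = 0.366727
as a percentage: 0.366727 * 100 = 36.67%

Space savings = 1 - 17472/27590 = 36.67%


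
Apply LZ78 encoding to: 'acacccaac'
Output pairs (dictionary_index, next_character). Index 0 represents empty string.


LZ78 encoding steps:
Dictionary: {0: ''}
Step 1: w='' (idx 0), next='a' -> output (0, 'a'), add 'a' as idx 1
Step 2: w='' (idx 0), next='c' -> output (0, 'c'), add 'c' as idx 2
Step 3: w='a' (idx 1), next='c' -> output (1, 'c'), add 'ac' as idx 3
Step 4: w='c' (idx 2), next='c' -> output (2, 'c'), add 'cc' as idx 4
Step 5: w='a' (idx 1), next='a' -> output (1, 'a'), add 'aa' as idx 5
Step 6: w='c' (idx 2), end of input -> output (2, '')


Encoded: [(0, 'a'), (0, 'c'), (1, 'c'), (2, 'c'), (1, 'a'), (2, '')]


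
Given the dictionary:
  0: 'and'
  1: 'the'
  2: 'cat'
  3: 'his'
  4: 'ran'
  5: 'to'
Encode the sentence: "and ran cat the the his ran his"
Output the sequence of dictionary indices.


Look up each word in the dictionary:
  'and' -> 0
  'ran' -> 4
  'cat' -> 2
  'the' -> 1
  'the' -> 1
  'his' -> 3
  'ran' -> 4
  'his' -> 3

Encoded: [0, 4, 2, 1, 1, 3, 4, 3]


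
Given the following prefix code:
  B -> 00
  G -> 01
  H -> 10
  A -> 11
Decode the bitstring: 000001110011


Decoding step by step:
Bits 00 -> B
Bits 00 -> B
Bits 01 -> G
Bits 11 -> A
Bits 00 -> B
Bits 11 -> A


Decoded message: BBGABA


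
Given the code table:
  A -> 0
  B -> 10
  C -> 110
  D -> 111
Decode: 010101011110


Decoding:
0 -> A
10 -> B
10 -> B
10 -> B
111 -> D
10 -> B


Result: ABBBDB


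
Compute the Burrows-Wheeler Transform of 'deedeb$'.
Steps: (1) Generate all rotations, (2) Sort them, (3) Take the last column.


Rotations (sorted):
  0: $deedeb -> last char: b
  1: b$deede -> last char: e
  2: deb$dee -> last char: e
  3: deedeb$ -> last char: $
  4: eb$deed -> last char: d
  5: edeb$de -> last char: e
  6: eedeb$d -> last char: d


BWT = bee$ded


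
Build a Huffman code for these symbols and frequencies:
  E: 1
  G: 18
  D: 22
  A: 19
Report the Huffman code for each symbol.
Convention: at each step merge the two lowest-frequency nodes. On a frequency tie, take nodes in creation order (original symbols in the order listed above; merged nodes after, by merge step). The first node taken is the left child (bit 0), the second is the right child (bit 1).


Huffman tree construction:
Step 1: Merge E(1) + G(18) = 19
Step 2: Merge A(19) + (E+G)(19) = 38
Step 3: Merge D(22) + (A+(E+G))(38) = 60
Read each symbol's code off the tree from the root (left child = 0, right child = 1).

Codes:
  E: 110 (length 3)
  G: 111 (length 3)
  D: 0 (length 1)
  A: 10 (length 2)
Average code length: 117/60 = 1.9500 bits/symbol


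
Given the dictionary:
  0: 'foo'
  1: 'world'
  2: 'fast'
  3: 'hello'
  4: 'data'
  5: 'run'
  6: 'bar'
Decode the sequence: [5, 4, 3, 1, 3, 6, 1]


Look up each index in the dictionary:
  5 -> 'run'
  4 -> 'data'
  3 -> 'hello'
  1 -> 'world'
  3 -> 'hello'
  6 -> 'bar'
  1 -> 'world'

Decoded: "run data hello world hello bar world"


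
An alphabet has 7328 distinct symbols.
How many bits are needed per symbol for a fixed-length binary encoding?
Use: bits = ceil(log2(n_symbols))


log2(7328) = 12.8392
Bracket: 2^12 = 4096 < 7328 <= 2^13 = 8192
So ceil(log2(7328)) = 13

bits = ceil(log2(7328)) = ceil(12.8392) = 13 bits


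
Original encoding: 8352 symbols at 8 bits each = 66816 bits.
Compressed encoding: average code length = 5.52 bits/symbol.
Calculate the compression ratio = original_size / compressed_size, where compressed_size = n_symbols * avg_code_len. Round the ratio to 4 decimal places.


original_size = n_symbols * orig_bits = 8352 * 8 = 66816 bits
compressed_size = n_symbols * avg_code_len = 8352 * 5.52 = 46103.04 bits
ratio = original_size / compressed_size = 66816 / 46103.04 = 1.4493

Compression ratio = 1.4493


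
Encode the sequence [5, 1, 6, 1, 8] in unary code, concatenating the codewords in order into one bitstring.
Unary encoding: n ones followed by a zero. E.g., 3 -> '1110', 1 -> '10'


Encode each number as n ones followed by a terminating 0:
  5 -> 111110 (6 bits)
  1 -> 10 (2 bits)
  6 -> 1111110 (7 bits)
  1 -> 10 (2 bits)
  8 -> 111111110 (9 bits)
Total length = 6 + 2 + 7 + 2 + 9 = 26 bits.

Unary([5, 1, 6, 1, 8]) = 11111010111111010111111110 (26 bits)


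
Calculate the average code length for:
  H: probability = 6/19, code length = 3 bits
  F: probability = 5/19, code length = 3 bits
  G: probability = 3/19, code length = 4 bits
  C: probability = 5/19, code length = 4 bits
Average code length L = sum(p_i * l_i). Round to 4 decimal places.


Weighted contributions p_i * l_i:
  H: (6/19) * 3 = 18/19
  F: (5/19) * 3 = 15/19
  G: (3/19) * 4 = 12/19
  C: (5/19) * 4 = 20/19
Sum = (18 + 15 + 12 + 20)/19 = 65/19

L = 65/19 = 3.4211 bits/symbol


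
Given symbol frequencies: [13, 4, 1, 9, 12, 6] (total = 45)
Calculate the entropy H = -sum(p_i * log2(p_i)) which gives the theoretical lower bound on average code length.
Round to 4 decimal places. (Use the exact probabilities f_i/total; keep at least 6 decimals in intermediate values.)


Per-symbol terms -p_i * log2(p_i) with p_i = f_i/45:
  p = 13/45 = 0.288889: log2(p) = -1.791413, -p*log2(p) = 0.517519
  p = 4/45 = 0.088889: log2(p) = -3.491853, -p*log2(p) = 0.310387
  p = 1/45 = 0.022222: log2(p) = -5.491853, -p*log2(p) = 0.122041
  p = 9/45 = 0.200000: log2(p) = -2.321928, -p*log2(p) = 0.464386
  p = 12/45 = 0.266667: log2(p) = -1.906891, -p*log2(p) = 0.508504
  p = 6/45 = 0.133333: log2(p) = -2.906891, -p*log2(p) = 0.387585
H = 0.517519 + 0.310387 + 0.122041 + 0.464386 + 0.508504 + 0.387585 = 2.310422

H = 2.3104 bits/symbol


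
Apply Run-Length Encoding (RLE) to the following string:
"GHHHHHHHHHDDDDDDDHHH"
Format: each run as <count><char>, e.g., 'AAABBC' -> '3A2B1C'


Scanning runs left to right:
  i=0: run of 'G' x 1 -> '1G'
  i=1: run of 'H' x 9 -> '9H'
  i=10: run of 'D' x 7 -> '7D'
  i=17: run of 'H' x 3 -> '3H'

RLE = 1G9H7D3H


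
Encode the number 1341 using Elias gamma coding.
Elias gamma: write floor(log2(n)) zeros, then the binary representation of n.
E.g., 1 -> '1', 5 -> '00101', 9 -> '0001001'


num_bits = floor(log2(1341)) + 1 = 11
leading_zeros = num_bits - 1 = 10
binary(1341) = 10100111101

Elias gamma(1341) = '0000000000' + '10100111101' = 000000000010100111101 (21 bits)


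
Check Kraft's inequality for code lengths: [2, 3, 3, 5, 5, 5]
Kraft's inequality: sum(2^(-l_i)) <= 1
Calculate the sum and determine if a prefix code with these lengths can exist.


Sum = 2^(-2) + 2^(-3) + 2^(-3) + 2^(-5) + 2^(-5) + 2^(-5)
    = 0.25 + 0.125 + 0.125 + 0.03125 + 0.03125 + 0.03125
    = 19/32 = 0.59375
Since 0.59375 <= 1, Kraft's inequality IS satisfied.
A prefix code with these lengths CAN exist.

Kraft sum = 0.59375. Satisfied.


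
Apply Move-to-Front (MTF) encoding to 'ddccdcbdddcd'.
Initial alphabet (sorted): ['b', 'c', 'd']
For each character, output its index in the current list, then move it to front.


MTF encoding:
'd': index 2 in ['b', 'c', 'd'] -> ['d', 'b', 'c']
'd': index 0 in ['d', 'b', 'c'] -> ['d', 'b', 'c']
'c': index 2 in ['d', 'b', 'c'] -> ['c', 'd', 'b']
'c': index 0 in ['c', 'd', 'b'] -> ['c', 'd', 'b']
'd': index 1 in ['c', 'd', 'b'] -> ['d', 'c', 'b']
'c': index 1 in ['d', 'c', 'b'] -> ['c', 'd', 'b']
'b': index 2 in ['c', 'd', 'b'] -> ['b', 'c', 'd']
'd': index 2 in ['b', 'c', 'd'] -> ['d', 'b', 'c']
'd': index 0 in ['d', 'b', 'c'] -> ['d', 'b', 'c']
'd': index 0 in ['d', 'b', 'c'] -> ['d', 'b', 'c']
'c': index 2 in ['d', 'b', 'c'] -> ['c', 'd', 'b']
'd': index 1 in ['c', 'd', 'b'] -> ['d', 'c', 'b']


Output: [2, 0, 2, 0, 1, 1, 2, 2, 0, 0, 2, 1]


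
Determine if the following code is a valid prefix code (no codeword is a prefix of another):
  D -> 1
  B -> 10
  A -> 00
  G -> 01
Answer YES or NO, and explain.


Checking each pair (does one codeword prefix another?):
  D='1' vs B='10': prefix -- VIOLATION

NO -- this is NOT a valid prefix code. D (1) is a prefix of B (10).


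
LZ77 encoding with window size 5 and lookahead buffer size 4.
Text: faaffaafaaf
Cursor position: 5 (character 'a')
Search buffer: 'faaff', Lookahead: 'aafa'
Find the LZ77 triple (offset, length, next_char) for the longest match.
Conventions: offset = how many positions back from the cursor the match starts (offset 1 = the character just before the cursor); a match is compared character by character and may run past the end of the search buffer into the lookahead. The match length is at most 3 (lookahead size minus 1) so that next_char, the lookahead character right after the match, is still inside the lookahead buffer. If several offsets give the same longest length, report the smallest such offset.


Try each offset into the search buffer:
  offset=1 (pos 4, char 'f'): match length 0
  offset=2 (pos 3, char 'f'): match length 0
  offset=3 (pos 2, char 'a'): match length 1
  offset=4 (pos 1, char 'a'): match length 3
  offset=5 (pos 0, char 'f'): match length 0
Longest match has length 3 at offset 4.
next_char = character at position 5 + 3 = 8 -> 'a'

Best match: offset=4, length=3 (matching 'aaf' starting at position 1)
LZ77 triple: (4, 3, 'a')


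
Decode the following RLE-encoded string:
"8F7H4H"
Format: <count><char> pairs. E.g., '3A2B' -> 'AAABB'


Expanding each <count><char> pair:
  8F -> 'FFFFFFFF'
  7H -> 'HHHHHHH'
  4H -> 'HHHH'

Decoded = FFFFFFFFHHHHHHHHHHH


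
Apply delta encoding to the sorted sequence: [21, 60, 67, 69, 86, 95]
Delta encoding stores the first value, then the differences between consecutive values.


First value: 21
Deltas:
  60 - 21 = 39
  67 - 60 = 7
  69 - 67 = 2
  86 - 69 = 17
  95 - 86 = 9


Delta encoded: [21, 39, 7, 2, 17, 9]


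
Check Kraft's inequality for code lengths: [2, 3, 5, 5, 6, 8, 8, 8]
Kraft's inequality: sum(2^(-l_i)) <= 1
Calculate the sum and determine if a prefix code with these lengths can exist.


Sum = 2^(-2) + 2^(-3) + 2^(-5) + 2^(-5) + 2^(-6) + 2^(-8) + 2^(-8) + 2^(-8)
    = 0.25 + 0.125 + 0.03125 + 0.03125 + 0.015625 + 0.00390625 + 0.00390625 + 0.00390625
    = 119/256 = 0.46484375
Since 0.46484375 <= 1, Kraft's inequality IS satisfied.
A prefix code with these lengths CAN exist.

Kraft sum = 0.46484375. Satisfied.


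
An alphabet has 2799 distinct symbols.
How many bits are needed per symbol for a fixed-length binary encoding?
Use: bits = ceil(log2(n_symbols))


log2(2799) = 11.4507
Bracket: 2^11 = 2048 < 2799 <= 2^12 = 4096
So ceil(log2(2799)) = 12

bits = ceil(log2(2799)) = ceil(11.4507) = 12 bits


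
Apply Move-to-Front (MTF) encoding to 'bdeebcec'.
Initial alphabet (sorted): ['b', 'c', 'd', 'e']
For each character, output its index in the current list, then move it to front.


MTF encoding:
'b': index 0 in ['b', 'c', 'd', 'e'] -> ['b', 'c', 'd', 'e']
'd': index 2 in ['b', 'c', 'd', 'e'] -> ['d', 'b', 'c', 'e']
'e': index 3 in ['d', 'b', 'c', 'e'] -> ['e', 'd', 'b', 'c']
'e': index 0 in ['e', 'd', 'b', 'c'] -> ['e', 'd', 'b', 'c']
'b': index 2 in ['e', 'd', 'b', 'c'] -> ['b', 'e', 'd', 'c']
'c': index 3 in ['b', 'e', 'd', 'c'] -> ['c', 'b', 'e', 'd']
'e': index 2 in ['c', 'b', 'e', 'd'] -> ['e', 'c', 'b', 'd']
'c': index 1 in ['e', 'c', 'b', 'd'] -> ['c', 'e', 'b', 'd']


Output: [0, 2, 3, 0, 2, 3, 2, 1]


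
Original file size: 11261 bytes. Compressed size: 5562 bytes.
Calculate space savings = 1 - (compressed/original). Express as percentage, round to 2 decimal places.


ratio = compressed/original = 5562/11261 = 0.493917
savings = 1 - ratio = 1 - 0.493917 = 0.506083
as a percentage: 0.506083 * 100 = 50.61%

Space savings = 1 - 5562/11261 = 50.61%


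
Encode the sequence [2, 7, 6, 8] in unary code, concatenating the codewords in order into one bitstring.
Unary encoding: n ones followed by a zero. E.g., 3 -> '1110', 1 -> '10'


Encode each number as n ones followed by a terminating 0:
  2 -> 110 (3 bits)
  7 -> 11111110 (8 bits)
  6 -> 1111110 (7 bits)
  8 -> 111111110 (9 bits)
Total length = 3 + 8 + 7 + 9 = 27 bits.

Unary([2, 7, 6, 8]) = 110111111101111110111111110 (27 bits)


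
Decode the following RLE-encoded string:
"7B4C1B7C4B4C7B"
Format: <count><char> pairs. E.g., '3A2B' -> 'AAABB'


Expanding each <count><char> pair:
  7B -> 'BBBBBBB'
  4C -> 'CCCC'
  1B -> 'B'
  7C -> 'CCCCCCC'
  4B -> 'BBBB'
  4C -> 'CCCC'
  7B -> 'BBBBBBB'

Decoded = BBBBBBBCCCCBCCCCCCCBBBBCCCCBBBBBBB
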